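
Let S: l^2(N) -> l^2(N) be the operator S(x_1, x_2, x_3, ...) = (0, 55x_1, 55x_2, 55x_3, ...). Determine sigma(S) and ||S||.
sigma(S) = closed disk {z in C : |z| ≤ 55}; ||S|| = 55

Note S = 55·U where U is the unit right shift (U x)_k = x_{k-1} (with x_0 := 0); so ||S|| = 55||U|| and sigma(S) = 55·sigma(U). ||S x||^2 = sum_{k≥1} |55x_k|^2 = 3025||x||^2, so ||S|| = 55 and sigma(S) ⊂ {|z| ≤ 55}. For any |lambda| < 55, the equation (S - lambda I) x = 0 forces x_1 = 0, then 55x_k = lambda x_{k+1} ⇒ x = 0, so S has no eigenvalues. But (S - lambda I) is not surjective for |lambda| < 55: solving (S - lambda I) x = e_1 would require x_n proportional to (lambda/55)^(-n), which is not in l^2. So every |lambda| < 55 lies in the residual spectrum. The boundary |lambda| = 55 is in the approximate point spectrum (the spectrum is closed). Hence sigma(S) is the closed disk of radius 55.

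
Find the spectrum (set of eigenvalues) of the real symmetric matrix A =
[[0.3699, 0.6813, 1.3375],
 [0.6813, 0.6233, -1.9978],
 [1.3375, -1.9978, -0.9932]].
sigma(A) ≈ {-3, 1, 2}

A is real symmetric, so its spectrum consists of real eigenvalues. Expanding the characteristic polynomial of the displayed matrix gives
  det(λ I - A) = p(λ) = λ^3 + (0)λ^2 + (-7)λ + (6).
Solving p(λ) = 0 yields eigenvalues ≈ -3, 1, 2. (A is shown rounded to 4 decimals, so these recover the underlying integer eigenvalues to within that precision.)
Verification: the trace of A = 0 equals the sum of eigenvalues 0, and det(A) ≈ -6.0003 matches the eigenvalue product -6.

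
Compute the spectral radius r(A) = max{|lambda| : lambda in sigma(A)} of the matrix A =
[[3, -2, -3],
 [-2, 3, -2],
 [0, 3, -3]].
r(A) ≈ 5.1506

The eigenvalues of A are the roots of its characteristic polynomial. With M = A (coefficients from the trace, the sum of principal 2x2 minors, and det A):
  p(λ) = det(λ I - M) = λ^3 - 3λ^2 - 7λ - 21.
No integer candidate from the rational root theorem (±divisors of 21) is a root, so the roots are irrational. The cubic discriminant is Δ = -20300 < 0, so there is one real root and a complex-conjugate pair. p(5) = -6 and p(6) = 45 have opposite signs, so a root lies in (5, 6); Newton's method refines it to λ ≈ 5.1506. Dividing out (λ - (5.1506)) leaves approximately λ^2 + 2.1506λ + 4.0772. For λ^2 + 2.1506λ + 4.0772 the discriminant is -11.6834. It is negative, so the remaining roots are the complex-conjugate pair λ ≈ -1.0753 ± 1.7091i. Their product equals the constant term, so |λ|^2 ≈ 4.0772 and |λ| ≈ 2.0192.
Thus the eigenvalues (to 4 decimals) are 5.1506 (modulus 5.1506); -1.0753 ± 1.7091i (modulus 2.0192). The spectral radius is the largest modulus: r(A) ≈ 5.1506. (Cross-check: r(A) ≤ ||A||_2 ≈ 5.7386; equality holds whenever A is normal, though it can also hold for some non-normal A.)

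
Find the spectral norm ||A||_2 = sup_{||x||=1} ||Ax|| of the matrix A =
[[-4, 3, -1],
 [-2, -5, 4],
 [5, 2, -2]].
||A||_2 ≈ 8.2258 (= sqrt(largest eigenvalue of A^T A))

||A||_2 = sigma_max(A) = sqrt(lambda_max(A^T A)). Form the symmetric matrix M = A^T A =
[[45, 8, -14],
 [8, 38, -27],
 [-14, -27, 21]].
Its characteristic polynomial (trace, sum of principal 2x2 minors, determinant of M give the coefficients) is
  p(λ) = det(λ I - M) = λ^3 - 104λ^2 + 2464λ - 361.
No integer candidate from the rational root theorem (±divisors of 361) is a root, so the roots are irrational. The cubic discriminant is Δ = 5865773365 > 0, so there are three distinct real roots. p(0) = -361 and p(1) = 2000 have opposite signs, so a root lies in (0, 1); Newton's method refines it to λ ≈ 0.1474. p(36) = 215 and p(37) = -916 have opposite signs, so a root lies in (36, 37); Newton's method refines it to λ ≈ 36.1894. p(67) = -1366 and p(68) = 727 have opposite signs, so a root lies in (67, 68); Newton's method refines it to λ ≈ 67.6632. Check (Vieta): the three roots sum to 104, matching tr M = 104.
So the eigenvalues of A^T A are ≈ 0.1474, 36.1894, 67.6632 (all ≥ 0, as they must be for A^T A). The largest is λ_max ≈ 67.6632, hence ||A||_2 = sqrt(λ_max) ≈ 8.2258.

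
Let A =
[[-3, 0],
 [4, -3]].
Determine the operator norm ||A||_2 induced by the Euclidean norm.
||A||_2 = sqrt((34 + sqrt(832))/2) ≈ 5.6056 (= sqrt(largest eigenvalue of A^T A))

||A||_2 = sigma_max(A) = sqrt(lambda_max(A^T A)). Form the symmetric matrix M = A^T A =
[[25, -12],
 [-12, 9]].
Its characteristic polynomial (trace, determinant of M give the coefficients) is
  p(λ) = det(λ I - M) = λ^2 - 34λ + 81.
For λ^2 - 34λ + 81 the discriminant is 832. It is nonnegative but not a perfect square, so the roots are real and irrational: λ = (34 ± sqrt(832))/2 ≈ 31.4222, 2.5778.
So the eigenvalues of A^T A are ≈ 2.5778, 31.4222 (all ≥ 0, as they must be for A^T A). The largest is λ_max = (34 + sqrt(832))/2 ≈ 31.4222, hence ||A||_2 = sqrt(λ_max) = sqrt((34 + sqrt(832))/2) ≈ 5.6056.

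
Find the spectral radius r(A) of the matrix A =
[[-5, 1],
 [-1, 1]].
r(A) = (4 + sqrt(32))/2 ≈ 4.8284

The eigenvalues of A are the roots of its characteristic polynomial. With M = A (coefficients from the trace and determinant):
  p(λ) = det(λ I - M) = λ^2 + 4λ - 4.
For λ^2 + 4λ - 4 the discriminant is 32. It is nonnegative but not a perfect square, so the roots are real and irrational: λ = (-4 ± sqrt(32))/2 ≈ 0.8284, -4.8284.
Thus the eigenvalues (to 4 decimals) are 0.8284 (modulus 0.8284); -4.8284 (modulus 4.8284). The spectral radius is the largest modulus: r(A) = (4 + sqrt(32))/2 ≈ 4.8284. (Cross-check: r(A) ≤ ||A||_2 ≈ 5.2361; equality holds whenever A is normal, though it can also hold for some non-normal A.)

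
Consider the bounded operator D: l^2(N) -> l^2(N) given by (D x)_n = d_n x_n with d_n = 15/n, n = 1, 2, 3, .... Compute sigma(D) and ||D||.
sigma(D) = {15/n : n ≥ 1} ∪ {0}; ||D|| = 15

A bounded diagonal operator on l^2 with diagonal entries d_n has spectrum equal to the closure of {d_n : n ≥ 1}: every d_n is an eigenvalue (with eigenvector e_n), so {d_n} ⊂ sigma(D); the spectrum is closed, so its closure is too; and for lambda not in the closure, (D - lambda I) has bounded inverse (the diagonal entries 1/(d_n - lambda) are bounded). For our sequence d_n = 15/n, n = 1, 2, 3, ...:
  - {d_n} = {15/n : n ≥ 1}; the only limit point is 0
  - closure = {15/n : n ≥ 1} ∪ {0}
For the norm: a diagonal operator has ||D|| = sup_n |d_n|. Here d_n = 15/n is positive and decreasing, so sup_n |d_n| = d_1 = 15. So ||D|| = 15.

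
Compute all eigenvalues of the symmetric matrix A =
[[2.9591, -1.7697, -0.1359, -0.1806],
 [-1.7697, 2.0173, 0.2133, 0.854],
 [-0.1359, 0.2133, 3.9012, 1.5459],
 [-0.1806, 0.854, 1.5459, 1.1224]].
sigma(A) ≈ {0, 1, 4, 5}

A is real symmetric, so its spectrum consists of real eigenvalues. Expanding the characteristic polynomial of the displayed matrix gives
  det(λ I - A) = p(λ) = λ^4 + (-10)λ^3 + (29)λ^2 + (-20)λ + (0).
Solving p(λ) = 0 yields eigenvalues ≈ 0, 1, 4, 5. (A is shown rounded to 4 decimals, so these recover the underlying integer eigenvalues to within that precision.)
Verification: the trace of A = 10 equals the sum of eigenvalues 10, and det(A) ≈ -0.0006 matches the eigenvalue product 0.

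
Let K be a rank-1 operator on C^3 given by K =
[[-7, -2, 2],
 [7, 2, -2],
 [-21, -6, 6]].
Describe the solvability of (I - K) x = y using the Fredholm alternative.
(I - K) is singular (det(I - K) = 0, i.e. 1 ∈ sigma(K)). (I - K) x = y is solvable iff y ⊥ ker((I - K)^*) = span{(-7, -2, 2)}, i.e. iff -7y_1 - 2y_2 + 2y_3 = 0. When solvable, the solutions are x = y + c·(1, -1, 3), c arbitrary (ker(I - K) = span{(1, -1, 3)}, dimension 1).

K has rank 1, so it is an outer product K = u v^T: every row of K is a multiple of one row vector. Reading off the entries, u = (1, -1, 3) and v = (-7, -2, 2) (row i of K equals u_i·v^T). A rank-one matrix u v^T satisfies K u = u (v·u) and kills the (2)-dimensional subspace v^⊥, so its characteristic polynomial is lambda^2 (lambda - v·u) with v·u = tr K = 1. Hence the eigenvalues of I - K are 1 (multiplicity 2) and 1 - (1) = 0, so det(I - K) = 0. (Direct check: I - K =
[[8, 2, -2],
 [-7, -1, 2],
 [21, 6, -5]]
has determinant 0.) So 1 is an eigenvalue of K and (I - K) is not invertible. The finite-dimensional Fredholm alternative says: either (I - K) is invertible, or ker(I - K) ≠ {0} and then range(I - K) = ker((I - K)^*)^⊥, with dim ker(I - K) = dim ker((I - K)^*). We are in the second case, so we need both kernels. Kernel of I - K: (I - K) u = u - u (v·u) = u - u = 0, so ker(I - K) = span{u} = span{(1, -1, 3)} (it is exactly 1-dimensional because rank(I - K) = 2). Kernel of the adjoint: K is real, so (I - K)^* = I - K^T = I - v u^T, and (I - v u^T) v = v - v (u·v) = 0; hence ker((I - K)^*) = span{v} = span{(-7, -2, 2)}. Therefore (I - K) x = y is solvable iff <y, v> = 0, i.e. iff -7y_1 - 2y_2 + 2y_3 = 0. When this holds, K y = u (v·y) = 0, so (I - K) y = y and x = y is a particular solution; the full solution set is the line x = y + c·u = y + c·(1, -1, 3), c ∈ C.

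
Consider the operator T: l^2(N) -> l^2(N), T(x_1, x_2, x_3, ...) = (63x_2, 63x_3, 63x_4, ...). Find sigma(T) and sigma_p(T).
sigma(T) = closed disk {z in C : |z| ≤ 63}; sigma_p(T) = open disk {z in C : |z| < 63}

Note T = 63·V where V is the unit left shift (V x)_k = x_{k+1}; so sigma(T) = 63·sigma(V) and ||T|| = 63||V||. ||T x||^2 = 3969sum_{k≥2} |x_k|^2 ≤ 3969||x||^2, with equality on {x : x_1 = 0}, so ||T|| = 63. For any lambda with |lambda| < 63, set r = lambda/63 (|r| < 1); the vector x = (1, r, r^2, ...) is in l^2 and satisfies T x = 63(r, r^2, ...) = lambda x, so lambda is an eigenvalue. On the boundary |lambda| = 63 the geometric series diverges, so no l^2 eigenvector exists, but these lambda lie in the approximate point spectrum. Hence sigma(T) is the closed disk of radius 63 and sigma_p(T) is the open disk.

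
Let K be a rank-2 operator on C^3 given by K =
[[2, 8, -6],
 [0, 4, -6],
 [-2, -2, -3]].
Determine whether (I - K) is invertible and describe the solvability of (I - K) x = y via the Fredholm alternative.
(I - K) is invertible (det(I - K) = -36 ≠ 0), so for every y in C^3 the equation (I - K) x = y has a unique solution.

K has rank 2 and factors as K = U V^T = u1 v1^T + u2 v2^T with u1 = (-2, -2, -1), v1 = (0, -2, 3), u2 = (-2, 0, 2), v2 = (-1, -2, 0) (multiplying out reproduces the displayed K). The nonzero eigenvalues of U V^T coincide with those of the 2 x 2 matrix G = V^T U = [[v1·u1, v1·u2], [v2·u1, v2·u2]] = [[1, 6], [6, 2]], and by the Sylvester determinant identity det(I_3 - U V^T) = det(I_2 - V^T U) = det([[0, -6], [-6, -1]]) = (0)(-1) - (-6)(-6) = -36. (Direct check: I - K =
[[-1, -8, 6],
 [0, -3, 6],
 [2, 2, 4]]
has determinant -36.) The finite-dimensional Fredholm alternative says: either (I - K) is invertible, or ker(I - K) ≠ {0} and then range(I - K) = ker((I - K)^*)^⊥, with dim ker(I - K) = dim ker((I - K)^*). Since det(I - K) ≠ 0, 1 is not an eigenvalue of K and ker(I - K) = {0}, so we are in the first case: for every y there is a unique x = (I - K)^(-1) y. (Explicitly, by the Woodbury identity, (I - U V^T)^(-1) = I + U (I_2 - G)^(-1) V^T.)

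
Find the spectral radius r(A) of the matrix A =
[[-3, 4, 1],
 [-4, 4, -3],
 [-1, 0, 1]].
r(A) ≈ 2.7621

The eigenvalues of A are the roots of its characteristic polynomial. With M = A (coefficients from the trace, the sum of principal 2x2 minors, and det A):
  p(λ) = det(λ I - M) = λ^3 - 2λ^2 + 6λ - 20.
No integer candidate from the rational root theorem (±divisors of 20) is a root, so the roots are irrational. The cubic discriminant is Δ = -7840 < 0, so there is one real root and a complex-conjugate pair. p(2) = -8 and p(3) = 7 have opposite signs, so a root lies in (2, 3); Newton's method refines it to λ ≈ 2.6215. Dividing out (λ - (2.6215)) leaves approximately λ^2 + 0.6215λ + 7.6292. For λ^2 + 0.6215λ + 7.6292 the discriminant is -30.1307. It is negative, so the remaining roots are the complex-conjugate pair λ ≈ -0.3107 ± 2.7446i. Their product equals the constant term, so |λ|^2 ≈ 7.6292 and |λ| ≈ 2.7621.
Thus the eigenvalues (to 4 decimals) are 2.6215 (modulus 2.6215); -0.3107 ± 2.7446i (modulus 2.7621). The spectral radius is the largest modulus: r(A) ≈ 2.7621. (Cross-check: r(A) ≤ ||A||_2 ≈ 7.7316; equality holds whenever A is normal, though it can also hold for some non-normal A.)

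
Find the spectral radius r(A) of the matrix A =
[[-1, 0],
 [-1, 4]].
r(A) = 4

The eigenvalues of A are the roots of its characteristic polynomial. With M = A (coefficients from the trace and determinant):
  p(λ) = det(λ I - M) = λ^2 - 3λ - 4.
For λ^2 - 3λ - 4 the discriminant is 25. It is a perfect square (5^2), so the roots are rational: λ = (3 ± 5)/2 = 4, -1.
Thus the eigenvalues (to 4 decimals) are 4 (modulus 4); -1 (modulus 1). The spectral radius is the largest modulus: r(A) = 4. (Cross-check: r(A) ≤ ||A||_2 ≈ 4.1306; equality holds whenever A is normal, though it can also hold for some non-normal A.)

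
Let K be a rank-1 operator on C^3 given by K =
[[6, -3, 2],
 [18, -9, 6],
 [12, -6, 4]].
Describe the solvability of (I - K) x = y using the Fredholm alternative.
(I - K) is singular (det(I - K) = 0, i.e. 1 ∈ sigma(K)). (I - K) x = y is solvable iff y ⊥ ker((I - K)^*) = span{(6, -3, 2)}, i.e. iff 6y_1 - 3y_2 + 2y_3 = 0. When solvable, the solutions are x = y + c·(1, 3, 2), c arbitrary (ker(I - K) = span{(1, 3, 2)}, dimension 1).

K has rank 1, so it is an outer product K = u v^T: every row of K is a multiple of one row vector. Reading off the entries, u = (1, 3, 2) and v = (6, -3, 2) (row i of K equals u_i·v^T). A rank-one matrix u v^T satisfies K u = u (v·u) and kills the (2)-dimensional subspace v^⊥, so its characteristic polynomial is lambda^2 (lambda - v·u) with v·u = tr K = 1. Hence the eigenvalues of I - K are 1 (multiplicity 2) and 1 - (1) = 0, so det(I - K) = 0. (Direct check: I - K =
[[-5, 3, -2],
 [-18, 10, -6],
 [-12, 6, -3]]
has determinant 0.) So 1 is an eigenvalue of K and (I - K) is not invertible. The finite-dimensional Fredholm alternative says: either (I - K) is invertible, or ker(I - K) ≠ {0} and then range(I - K) = ker((I - K)^*)^⊥, with dim ker(I - K) = dim ker((I - K)^*). We are in the second case, so we need both kernels. Kernel of I - K: (I - K) u = u - u (v·u) = u - u = 0, so ker(I - K) = span{u} = span{(1, 3, 2)} (it is exactly 1-dimensional because rank(I - K) = 2). Kernel of the adjoint: K is real, so (I - K)^* = I - K^T = I - v u^T, and (I - v u^T) v = v - v (u·v) = 0; hence ker((I - K)^*) = span{v} = span{(6, -3, 2)}. Therefore (I - K) x = y is solvable iff <y, v> = 0, i.e. iff 6y_1 - 3y_2 + 2y_3 = 0. When this holds, K y = u (v·y) = 0, so (I - K) y = y and x = y is a particular solution; the full solution set is the line x = y + c·u = y + c·(1, 3, 2), c ∈ C.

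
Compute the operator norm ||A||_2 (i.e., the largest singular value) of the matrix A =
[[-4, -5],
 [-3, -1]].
||A||_2 = sqrt((51 + sqrt(2117))/2) ≈ 6.9646 (= sqrt(largest eigenvalue of A^T A))

||A||_2 = sigma_max(A) = sqrt(lambda_max(A^T A)). Form the symmetric matrix M = A^T A =
[[25, 23],
 [23, 26]].
Its characteristic polynomial (trace, determinant of M give the coefficients) is
  p(λ) = det(λ I - M) = λ^2 - 51λ + 121.
For λ^2 - 51λ + 121 the discriminant is 2117. It is nonnegative but not a perfect square, so the roots are real and irrational: λ = (51 ± sqrt(2117))/2 ≈ 48.5054, 2.4946.
So the eigenvalues of A^T A are ≈ 2.4946, 48.5054 (all ≥ 0, as they must be for A^T A). The largest is λ_max = (51 + sqrt(2117))/2 ≈ 48.5054, hence ||A||_2 = sqrt(λ_max) = sqrt((51 + sqrt(2117))/2) ≈ 6.9646.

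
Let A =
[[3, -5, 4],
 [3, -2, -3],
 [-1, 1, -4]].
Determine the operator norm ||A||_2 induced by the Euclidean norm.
||A||_2 ≈ 7.9406 (= sqrt(largest eigenvalue of A^T A))

||A||_2 = sigma_max(A) = sqrt(lambda_max(A^T A)). Form the symmetric matrix M = A^T A =
[[19, -22, 7],
 [-22, 30, -18],
 [7, -18, 41]].
Its characteristic polynomial (trace, sum of principal 2x2 minors, determinant of M give the coefficients) is
  p(λ) = det(λ I - M) = λ^3 - 90λ^2 + 1722λ - 1444.
No integer candidate from the rational root theorem (±divisors of 1444) is a root, so the roots are irrational. The cubic discriminant is Δ = 3355161696 > 0, so there are three distinct real roots. p(0) = -1444 and p(1) = 189 have opposite signs, so a root lies in (0, 1); Newton's method refines it to λ ≈ 0.8785. p(26) = 64 and p(27) = -877 have opposite signs, so a root lies in (26, 27); Newton's method refines it to λ ≈ 26.0688. p(63) = -121 and p(64) = 2268 have opposite signs, so a root lies in (63, 64); Newton's method refines it to λ ≈ 63.0527. Check (Vieta): the three roots sum to 90, matching tr M = 90.
So the eigenvalues of A^T A are ≈ 0.8785, 26.0688, 63.0527 (all ≥ 0, as they must be for A^T A). The largest is λ_max ≈ 63.0527, hence ||A||_2 = sqrt(λ_max) ≈ 7.9406.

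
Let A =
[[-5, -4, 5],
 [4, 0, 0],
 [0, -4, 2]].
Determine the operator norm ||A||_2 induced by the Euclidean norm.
||A||_2 ≈ 9.0974 (= sqrt(largest eigenvalue of A^T A))

||A||_2 = sigma_max(A) = sqrt(lambda_max(A^T A)). Form the symmetric matrix M = A^T A =
[[41, 20, -25],
 [20, 32, -28],
 [-25, -28, 29]].
Its characteristic polynomial (trace, sum of principal 2x2 minors, determinant of M give the coefficients) is
  p(λ) = det(λ I - M) = λ^3 - 102λ^2 + 1620λ - 2304.
No integer candidate from the rational root theorem (±divisors of 2304) is a root, so the roots are irrational. The cubic discriminant is Δ = 7227558720 > 0, so there are three distinct real roots. p(1) = -785 and p(2) = 536 have opposite signs, so a root lies in (1, 2); Newton's method refines it to λ ≈ 1.5762. p(17) = 671 and p(18) = -360 have opposite signs, so a root lies in (17, 18); Newton's method refines it to λ ≈ 17.6615. p(82) = -3944 and p(83) = 1265 have opposite signs, so a root lies in (82, 83); Newton's method refines it to λ ≈ 82.7622. Check (Vieta): the three roots sum to 102, matching tr M = 102.
So the eigenvalues of A^T A are ≈ 1.5762, 17.6615, 82.7622 (all ≥ 0, as they must be for A^T A). The largest is λ_max ≈ 82.7622, hence ||A||_2 = sqrt(λ_max) ≈ 9.0974.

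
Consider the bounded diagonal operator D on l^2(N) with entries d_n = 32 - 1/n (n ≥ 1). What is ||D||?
||D|| = 32

For a diagonal operator on l^2 with entries d_n, ||D|| = sup_n |d_n|. Here d_1 = 31, d_2 = 63/2, ..., and d_n = 32 - 1/n increases monotonically toward 32. All terms lie in [31, 32), so |d_n| = d_n and the supremum is the limit 32, which is not attained by any individual d_n. Hence ||D|| = 32.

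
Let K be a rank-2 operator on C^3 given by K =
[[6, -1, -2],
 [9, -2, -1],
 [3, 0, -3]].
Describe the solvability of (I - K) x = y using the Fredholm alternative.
(I - K) is invertible (det(I - K) = -9 ≠ 0), so for every y in C^3 the equation (I - K) x = y has a unique solution.

K has rank 2 and factors as K = U V^T = u1 v1^T + u2 v2^T with u1 = (-1, -1, -1), v1 = (-3, 0, 3), u2 = (-1, -2, 0), v2 = (-3, 1, -1) (multiplying out reproduces the displayed K). The nonzero eigenvalues of U V^T coincide with those of the 2 x 2 matrix G = V^T U = [[v1·u1, v1·u2], [v2·u1, v2·u2]] = [[0, 3], [3, 1]], and by the Sylvester determinant identity det(I_3 - U V^T) = det(I_2 - V^T U) = det([[1, -3], [-3, 0]]) = (1)(0) - (-3)(-3) = -9. (Direct check: I - K =
[[-5, 1, 2],
 [-9, 3, 1],
 [-3, 0, 4]]
has determinant -9.) The finite-dimensional Fredholm alternative says: either (I - K) is invertible, or ker(I - K) ≠ {0} and then range(I - K) = ker((I - K)^*)^⊥, with dim ker(I - K) = dim ker((I - K)^*). Since det(I - K) ≠ 0, 1 is not an eigenvalue of K and ker(I - K) = {0}, so we are in the first case: for every y there is a unique x = (I - K)^(-1) y. (Explicitly, by the Woodbury identity, (I - U V^T)^(-1) = I + U (I_2 - G)^(-1) V^T.)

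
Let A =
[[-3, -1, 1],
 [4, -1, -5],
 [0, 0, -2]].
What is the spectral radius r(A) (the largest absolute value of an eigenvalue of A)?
r(A) = sqrt(7) ≈ 2.6458

The eigenvalues of A are the roots of its characteristic polynomial. With M = A (coefficients from the trace, the sum of principal 2x2 minors, and det A):
  p(λ) = det(λ I - M) = λ^3 + 6λ^2 + 15λ + 14.
By the rational root theorem any rational root is an integer divisor of 14. Testing λ = -2: p(-2) = -8 + 24 - 30 + 14 = 0, so λ = -2 is a root. Dividing out (λ + 2) leaves p(λ) = (λ + 2)(λ^2 + 4λ + 7). For λ^2 + 4λ + 7 the discriminant is -12. It is negative, so the roots are the complex-conjugate pair λ = -2 ± (sqrt(12)/2) i ≈ -2 ± 1.7321i. For a conjugate pair the product of the roots equals the constant term, so |λ|^2 = 7 and |λ| = sqrt(7) ≈ 2.6458.
Thus the eigenvalues (to 4 decimals) are -2 ± 1.7321i (modulus 2.6458); -2 (modulus 2). The spectral radius is the largest modulus: r(A) = sqrt(7) ≈ 2.6458. (Cross-check: r(A) ≤ ||A||_2 ≈ 7.135; equality holds whenever A is normal, though it can also hold for some non-normal A.)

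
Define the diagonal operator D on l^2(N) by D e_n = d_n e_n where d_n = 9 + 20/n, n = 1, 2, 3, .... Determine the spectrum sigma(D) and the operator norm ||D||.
sigma(D) = {9 + 20/n : n ≥ 1} ∪ {9}; ||D|| = 29

A bounded diagonal operator on l^2 with diagonal entries d_n has spectrum equal to the closure of {d_n : n ≥ 1}: every d_n is an eigenvalue (with eigenvector e_n), so {d_n} ⊂ sigma(D); the spectrum is closed, so its closure is too; and for lambda not in the closure, (D - lambda I) has bounded inverse (the diagonal entries 1/(d_n - lambda) are bounded). For our sequence d_n = 9 + 20/n, n = 1, 2, 3, ...:
  - {d_n} = {9 + 20/n : n ≥ 1}; the only limit point is 9
  - closure = {9 + 20/n : n ≥ 1} ∪ {9}
For the norm: a diagonal operator has ||D|| = sup_n |d_n|. Here d_n = 9 + 20/n is positive and decreasing, so sup_n |d_n| = d_1 = 9 + 20 = 29. So ||D|| = 29.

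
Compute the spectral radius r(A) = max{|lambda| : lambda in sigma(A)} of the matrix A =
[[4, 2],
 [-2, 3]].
r(A) = 4

The eigenvalues of A are the roots of its characteristic polynomial. With M = A (coefficients from the trace and determinant):
  p(λ) = det(λ I - M) = λ^2 - 7λ + 16.
For λ^2 - 7λ + 16 the discriminant is -15. It is negative, so the roots are the complex-conjugate pair λ = 7/2 ± (sqrt(15)/2) i ≈ 3.5 ± 1.9365i. For a conjugate pair the product of the roots equals the constant term, so |λ|^2 = 16 and |λ| = sqrt(16) = 4.
Thus the eigenvalues (to 4 decimals) are 3.5 ± 1.9365i (modulus 4). The spectral radius is the largest modulus: r(A) = 4. (Cross-check: r(A) ≤ ||A||_2 ≈ 4.5311; equality holds whenever A is normal, though it can also hold for some non-normal A.)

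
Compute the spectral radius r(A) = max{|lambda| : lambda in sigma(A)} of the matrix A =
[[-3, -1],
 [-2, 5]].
r(A) = (2 + sqrt(72))/2 ≈ 5.2426

The eigenvalues of A are the roots of its characteristic polynomial. With M = A (coefficients from the trace and determinant):
  p(λ) = det(λ I - M) = λ^2 - 2λ - 17.
For λ^2 - 2λ - 17 the discriminant is 72. It is nonnegative but not a perfect square, so the roots are real and irrational: λ = (2 ± sqrt(72))/2 ≈ 5.2426, -3.2426.
Thus the eigenvalues (to 4 decimals) are 5.2426 (modulus 5.2426); -3.2426 (modulus 3.2426). The spectral radius is the largest modulus: r(A) = (2 + sqrt(72))/2 ≈ 5.2426. (Cross-check: r(A) ≤ ||A||_2 ≈ 5.39; equality holds whenever A is normal, though it can also hold for some non-normal A.)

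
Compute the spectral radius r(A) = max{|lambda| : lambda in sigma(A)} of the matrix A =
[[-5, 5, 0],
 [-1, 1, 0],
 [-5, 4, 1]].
r(A) = 4

The eigenvalues of A are the roots of its characteristic polynomial. With M = A (coefficients from the trace, the sum of principal 2x2 minors, and det A):
  p(λ) = det(λ I - M) = λ^3 + 3λ^2 - 4λ.
The constant term is 0, so λ = 0 is a root. Dividing out λ leaves p(λ) = λ(λ^2 + 3λ - 4). For λ^2 + 3λ - 4 the discriminant is 25. It is a perfect square (5^2), so the roots are rational: λ = (-3 ± 5)/2 = 1, -4.
Thus the eigenvalues (to 4 decimals) are 1 (modulus 1); -4 (modulus 4); 0 (modulus 0). The spectral radius is the largest modulus: r(A) = 4. (Cross-check: r(A) ≤ ||A||_2 ≈ 9.6521; equality holds whenever A is normal, though it can also hold for some non-normal A.)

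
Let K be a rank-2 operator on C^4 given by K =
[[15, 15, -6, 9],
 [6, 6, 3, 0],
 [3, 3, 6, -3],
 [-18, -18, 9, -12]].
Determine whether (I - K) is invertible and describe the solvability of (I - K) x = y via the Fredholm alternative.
(I - K) is invertible (det(I - K) = -14 ≠ 0), so for every y in C^4 the equation (I - K) x = y has a unique solution.

K has rank 2 and factors as K = U V^T = u1 v1^T + u2 v2^T with u1 = (-2, 1, 2, 3), v1 = (-3, -3, 3, -3), u2 = (3, 3, 3, -3), v2 = (3, 3, 0, 1) (multiplying out reproduces the displayed K). The nonzero eigenvalues of U V^T coincide with those of the 2 x 2 matrix G = V^T U = [[v1·u1, v1·u2], [v2·u1, v2·u2]] = [[0, 0], [0, 15]], and by the Sylvester determinant identity det(I_4 - U V^T) = det(I_2 - V^T U) = det([[1, 0], [0, -14]]) = (1)(-14) - (0)(0) = -14. (Direct check: I - K =
[[-14, -15, 6, -9],
 [-6, -5, -3, 0],
 [-3, -3, -5, 3],
 [18, 18, -9, 13]]
has determinant -14.) The finite-dimensional Fredholm alternative says: either (I - K) is invertible, or ker(I - K) ≠ {0} and then range(I - K) = ker((I - K)^*)^⊥, with dim ker(I - K) = dim ker((I - K)^*). Since det(I - K) ≠ 0, 1 is not an eigenvalue of K and ker(I - K) = {0}, so we are in the first case: for every y there is a unique x = (I - K)^(-1) y. (Explicitly, by the Woodbury identity, (I - U V^T)^(-1) = I + U (I_2 - G)^(-1) V^T.)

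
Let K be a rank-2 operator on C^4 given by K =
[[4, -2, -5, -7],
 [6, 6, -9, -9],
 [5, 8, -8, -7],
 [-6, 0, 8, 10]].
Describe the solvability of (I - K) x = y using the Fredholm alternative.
(I - K) is invertible (det(I - K) = 76 ≠ 0), so for every y in C^4 the equation (I - K) x = y has a unique solution.

K has rank 2 and factors as K = U V^T = u1 v1^T + u2 v2^T with u1 = (2, 0, -1, -2), v1 = (1, -2, -1, -2), u2 = (-1, -3, -3, 2), v2 = (-2, -2, 3, 3) (multiplying out reproduces the displayed K). The nonzero eigenvalues of U V^T coincide with those of the 2 x 2 matrix G = V^T U = [[v1·u1, v1·u2], [v2·u1, v2·u2]] = [[7, 4], [-13, 5]], and by the Sylvester determinant identity det(I_4 - U V^T) = det(I_2 - V^T U) = det([[-6, -4], [13, -4]]) = (-6)(-4) - (-4)(13) = 76. (Direct check: I - K =
[[-3, 2, 5, 7],
 [-6, -5, 9, 9],
 [-5, -8, 9, 7],
 [6, 0, -8, -9]]
has determinant 76.) The finite-dimensional Fredholm alternative says: either (I - K) is invertible, or ker(I - K) ≠ {0} and then range(I - K) = ker((I - K)^*)^⊥, with dim ker(I - K) = dim ker((I - K)^*). Since det(I - K) ≠ 0, 1 is not an eigenvalue of K and ker(I - K) = {0}, so we are in the first case: for every y there is a unique x = (I - K)^(-1) y. (Explicitly, by the Woodbury identity, (I - U V^T)^(-1) = I + U (I_2 - G)^(-1) V^T.)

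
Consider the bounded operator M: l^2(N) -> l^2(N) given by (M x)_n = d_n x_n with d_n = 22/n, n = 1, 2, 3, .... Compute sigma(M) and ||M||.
sigma(M) = {22/n : n ≥ 1} ∪ {0}; ||M|| = 22

A bounded diagonal operator on l^2 with diagonal entries d_n has spectrum equal to the closure of {d_n : n ≥ 1}: every d_n is an eigenvalue (with eigenvector e_n), so {d_n} ⊂ sigma(M); the spectrum is closed, so its closure is too; and for lambda not in the closure, (M - lambda I) has bounded inverse (the diagonal entries 1/(d_n - lambda) are bounded). For our sequence d_n = 22/n, n = 1, 2, 3, ...:
  - {d_n} = {22/n : n ≥ 1}; the only limit point is 0
  - closure = {22/n : n ≥ 1} ∪ {0}
For the norm: a diagonal operator has ||M|| = sup_n |d_n|. Here d_n = 22/n is positive and decreasing, so sup_n |d_n| = d_1 = 22. So ||M|| = 22.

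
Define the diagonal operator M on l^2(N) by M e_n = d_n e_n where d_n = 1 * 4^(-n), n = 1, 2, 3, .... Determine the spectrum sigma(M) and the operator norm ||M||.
sigma(M) = {1 * 4^(-n) : n ≥ 1} ∪ {0}; ||M|| = 1/4

A bounded diagonal operator on l^2 with diagonal entries d_n has spectrum equal to the closure of {d_n : n ≥ 1}: every d_n is an eigenvalue (with eigenvector e_n), so {d_n} ⊂ sigma(M); the spectrum is closed, so its closure is too; and for lambda not in the closure, (M - lambda I) has bounded inverse (the diagonal entries 1/(d_n - lambda) are bounded). For our sequence d_n = 1 * 4^(-n), n = 1, 2, 3, ...:
  - {d_n} = {1 * 4^(-n) : n ≥ 1}; the only limit point is 0
  - closure = {1 * 4^(-n) : n ≥ 1} ∪ {0}
For the norm: a diagonal operator has ||M|| = sup_n |d_n|. Here d_n = 1 * 4^(-n) is positive and decreasing, so sup_n |d_n| = d_1 = 1/4. So ||M|| = 1/4.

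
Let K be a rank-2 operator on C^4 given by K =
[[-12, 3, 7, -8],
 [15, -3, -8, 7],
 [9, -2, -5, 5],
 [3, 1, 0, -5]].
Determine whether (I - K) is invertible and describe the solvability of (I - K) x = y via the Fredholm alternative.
(I - K) is invertible (det(I - K) = 130 ≠ 0), so for every y in C^4 the equation (I - K) x = y has a unique solution.

K has rank 2 and factors as K = U V^T = u1 v1^T + u2 v2^T with u1 = (3, -3, -2, 1), v1 = (-3, 1, 2, -3), u2 = (1, -2, -1, -2), v2 = (-3, 0, 1, 1) (multiplying out reproduces the displayed K). The nonzero eigenvalues of U V^T coincide with those of the 2 x 2 matrix G = V^T U = [[v1·u1, v1·u2], [v2·u1, v2·u2]] = [[-19, -1], [-10, -6]], and by the Sylvester determinant identity det(I_4 - U V^T) = det(I_2 - V^T U) = det([[20, 1], [10, 7]]) = (20)(7) - (1)(10) = 130. (Direct check: I - K =
[[13, -3, -7, 8],
 [-15, 4, 8, -7],
 [-9, 2, 6, -5],
 [-3, -1, 0, 6]]
has determinant 130.) The finite-dimensional Fredholm alternative says: either (I - K) is invertible, or ker(I - K) ≠ {0} and then range(I - K) = ker((I - K)^*)^⊥, with dim ker(I - K) = dim ker((I - K)^*). Since det(I - K) ≠ 0, 1 is not an eigenvalue of K and ker(I - K) = {0}, so we are in the first case: for every y there is a unique x = (I - K)^(-1) y. (Explicitly, by the Woodbury identity, (I - U V^T)^(-1) = I + U (I_2 - G)^(-1) V^T.)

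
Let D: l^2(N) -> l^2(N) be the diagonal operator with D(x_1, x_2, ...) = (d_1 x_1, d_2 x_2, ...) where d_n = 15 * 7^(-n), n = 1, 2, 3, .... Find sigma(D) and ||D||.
sigma(D) = {15 * 7^(-n) : n ≥ 1} ∪ {0}; ||D|| = 15/7

A bounded diagonal operator on l^2 with diagonal entries d_n has spectrum equal to the closure of {d_n : n ≥ 1}: every d_n is an eigenvalue (with eigenvector e_n), so {d_n} ⊂ sigma(D); the spectrum is closed, so its closure is too; and for lambda not in the closure, (D - lambda I) has bounded inverse (the diagonal entries 1/(d_n - lambda) are bounded). For our sequence d_n = 15 * 7^(-n), n = 1, 2, 3, ...:
  - {d_n} = {15 * 7^(-n) : n ≥ 1}; the only limit point is 0
  - closure = {15 * 7^(-n) : n ≥ 1} ∪ {0}
For the norm: a diagonal operator has ||D|| = sup_n |d_n|. Here d_n = 15 * 7^(-n) is positive and decreasing, so sup_n |d_n| = d_1 = 15/7. So ||D|| = 15/7.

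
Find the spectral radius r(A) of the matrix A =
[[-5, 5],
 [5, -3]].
r(A) = (8 + sqrt(104))/2 ≈ 9.099

The eigenvalues of A are the roots of its characteristic polynomial. With M = A (coefficients from the trace and determinant):
  p(λ) = det(λ I - M) = λ^2 + 8λ - 10.
For λ^2 + 8λ - 10 the discriminant is 104. It is nonnegative but not a perfect square, so the roots are real and irrational: λ = (-8 ± sqrt(104))/2 ≈ 1.099, -9.099.
Thus the eigenvalues (to 4 decimals) are 1.099 (modulus 1.099); -9.099 (modulus 9.099). The spectral radius is the largest modulus: r(A) = (8 + sqrt(104))/2 ≈ 9.099. (Cross-check: r(A) ≤ ||A||_2 ≈ 9.099; equality holds whenever A is normal, though it can also hold for some non-normal A.)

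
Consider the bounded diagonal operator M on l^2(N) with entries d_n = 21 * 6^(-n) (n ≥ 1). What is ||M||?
||M|| = 7/2 (attained at n = 1)

For M diagonal, ||M|| = sup_n |d_n|. The sequence d_n = 21 * 6^(-n) is positive and strictly decreasing (ratio 6^(-1) < 1), so the supremum is d_1 = 21/6 = 7/2. Hence ||M|| = 7/2.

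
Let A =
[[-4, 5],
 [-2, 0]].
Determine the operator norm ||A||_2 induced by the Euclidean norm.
||A||_2 = sqrt((45 + sqrt(1625))/2) ≈ 6.5311 (= sqrt(largest eigenvalue of A^T A))

||A||_2 = sigma_max(A) = sqrt(lambda_max(A^T A)). Form the symmetric matrix M = A^T A =
[[20, -20],
 [-20, 25]].
Its characteristic polynomial (trace, determinant of M give the coefficients) is
  p(λ) = det(λ I - M) = λ^2 - 45λ + 100.
For λ^2 - 45λ + 100 the discriminant is 1625. It is nonnegative but not a perfect square, so the roots are real and irrational: λ = (45 ± sqrt(1625))/2 ≈ 42.6556, 2.3444.
So the eigenvalues of A^T A are ≈ 2.3444, 42.6556 (all ≥ 0, as they must be for A^T A). The largest is λ_max = (45 + sqrt(1625))/2 ≈ 42.6556, hence ||A||_2 = sqrt(λ_max) = sqrt((45 + sqrt(1625))/2) ≈ 6.5311.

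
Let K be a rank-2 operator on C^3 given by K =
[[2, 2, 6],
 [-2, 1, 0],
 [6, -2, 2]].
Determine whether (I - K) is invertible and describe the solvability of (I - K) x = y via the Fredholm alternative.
(I - K) is invertible (det(I - K) = -28 ≠ 0), so for every y in C^3 the equation (I - K) x = y has a unique solution.

K has rank 2 and factors as K = U V^T = u1 v1^T + u2 v2^T with u1 = (2, 1, -2), v1 = (0, 1, 2), u2 = (-1, 1, -3), v2 = (-2, 0, -2) (multiplying out reproduces the displayed K). The nonzero eigenvalues of U V^T coincide with those of the 2 x 2 matrix G = V^T U = [[v1·u1, v1·u2], [v2·u1, v2·u2]] = [[-3, -5], [0, 8]], and by the Sylvester determinant identity det(I_3 - U V^T) = det(I_2 - V^T U) = det([[4, 5], [0, -7]]) = (4)(-7) - (5)(0) = -28. (Direct check: I - K =
[[-1, -2, -6],
 [2, 0, 0],
 [-6, 2, -1]]
has determinant -28.) The finite-dimensional Fredholm alternative says: either (I - K) is invertible, or ker(I - K) ≠ {0} and then range(I - K) = ker((I - K)^*)^⊥, with dim ker(I - K) = dim ker((I - K)^*). Since det(I - K) ≠ 0, 1 is not an eigenvalue of K and ker(I - K) = {0}, so we are in the first case: for every y there is a unique x = (I - K)^(-1) y. (Explicitly, by the Woodbury identity, (I - U V^T)^(-1) = I + U (I_2 - G)^(-1) V^T.)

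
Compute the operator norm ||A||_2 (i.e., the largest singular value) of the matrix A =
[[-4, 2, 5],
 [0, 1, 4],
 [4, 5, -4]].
||A||_2 ≈ 9.229 (= sqrt(largest eigenvalue of A^T A))

||A||_2 = sigma_max(A) = sqrt(lambda_max(A^T A)). Form the symmetric matrix M = A^T A =
[[32, 12, -36],
 [12, 30, -6],
 [-36, -6, 57]].
Its characteristic polynomial (trace, sum of principal 2x2 minors, determinant of M give the coefficients) is
  p(λ) = det(λ I - M) = λ^3 - 119λ^2 + 3018λ - 11664.
No integer candidate from the rational root theorem (±divisors of 11664) is a root, so the roots are irrational. The cubic discriminant is Δ = 12133771524 > 0, so there are three distinct real roots. p(4) = -1432 and p(5) = 576 have opposite signs, so a root lies in (4, 5); Newton's method refines it to λ ≈ 4.7022. p(29) = 168 and p(30) = -1224 have opposite signs, so a root lies in (29, 30); Newton's method refines it to λ ≈ 29.1231. p(85) = -784 and p(86) = 3816 have opposite signs, so a root lies in (85, 86); Newton's method refines it to λ ≈ 85.1747. Check (Vieta): the three roots sum to 119, matching tr M = 119.
So the eigenvalues of A^T A are ≈ 4.7022, 29.1231, 85.1747 (all ≥ 0, as they must be for A^T A). The largest is λ_max ≈ 85.1747, hence ||A||_2 = sqrt(λ_max) ≈ 9.229.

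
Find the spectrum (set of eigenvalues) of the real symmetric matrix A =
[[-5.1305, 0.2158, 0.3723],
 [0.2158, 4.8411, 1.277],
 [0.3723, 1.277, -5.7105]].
sigma(A) ≈ {-6, -5, 5}

A is real symmetric, so its spectrum consists of real eigenvalues. Expanding the characteristic polynomial of the displayed matrix gives
  det(λ I - A) = p(λ) = λ^3 + (6)λ^2 + (-25)λ + (-150).
Solving p(λ) = 0 yields eigenvalues ≈ -6, -5, 5. (A is shown rounded to 4 decimals, so these recover the underlying integer eigenvalues to within that precision.)
Verification: the trace of A = -6 equals the sum of eigenvalues -6, and det(A) ≈ 149.9998 matches the eigenvalue product 150.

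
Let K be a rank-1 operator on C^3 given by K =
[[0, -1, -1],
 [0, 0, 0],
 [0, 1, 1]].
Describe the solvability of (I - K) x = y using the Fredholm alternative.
(I - K) is singular (det(I - K) = 0, i.e. 1 ∈ sigma(K)). (I - K) x = y is solvable iff y ⊥ ker((I - K)^*) = span{(0, -1, -1)}, i.e. iff -y_2 - y_3 = 0. When solvable, the solutions are x = y + c·(1, 0, -1), c arbitrary (ker(I - K) = span{(1, 0, -1)}, dimension 1).

K has rank 1, so it is an outer product K = u v^T: every row of K is a multiple of one row vector. Reading off the entries, u = (1, 0, -1) and v = (0, -1, -1) (row i of K equals u_i·v^T). A rank-one matrix u v^T satisfies K u = u (v·u) and kills the (2)-dimensional subspace v^⊥, so its characteristic polynomial is lambda^2 (lambda - v·u) with v·u = tr K = 1. Hence the eigenvalues of I - K are 1 (multiplicity 2) and 1 - (1) = 0, so det(I - K) = 0. (Direct check: I - K =
[[1, 1, 1],
 [0, 1, 0],
 [0, -1, 0]]
has determinant 0.) So 1 is an eigenvalue of K and (I - K) is not invertible. The finite-dimensional Fredholm alternative says: either (I - K) is invertible, or ker(I - K) ≠ {0} and then range(I - K) = ker((I - K)^*)^⊥, with dim ker(I - K) = dim ker((I - K)^*). We are in the second case, so we need both kernels. Kernel of I - K: (I - K) u = u - u (v·u) = u - u = 0, so ker(I - K) = span{u} = span{(1, 0, -1)} (it is exactly 1-dimensional because rank(I - K) = 2). Kernel of the adjoint: K is real, so (I - K)^* = I - K^T = I - v u^T, and (I - v u^T) v = v - v (u·v) = 0; hence ker((I - K)^*) = span{v} = span{(0, -1, -1)}. Therefore (I - K) x = y is solvable iff <y, v> = 0, i.e. iff -y_2 - y_3 = 0. When this holds, K y = u (v·y) = 0, so (I - K) y = y and x = y is a particular solution; the full solution set is the line x = y + c·u = y + c·(1, 0, -1), c ∈ C.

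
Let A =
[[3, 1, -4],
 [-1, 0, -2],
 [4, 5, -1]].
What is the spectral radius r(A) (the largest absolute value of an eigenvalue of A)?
r(A) ≈ 4.8527

The eigenvalues of A are the roots of its characteristic polynomial. With M = A (coefficients from the trace, the sum of principal 2x2 minors, and det A):
  p(λ) = det(λ I - M) = λ^3 - 2λ^2 + 24λ - 41.
No integer candidate from the rational root theorem (±divisors of 41) is a root, so the roots are irrational. The cubic discriminant is Δ = -64267 < 0, so there is one real root and a complex-conjugate pair. p(1) = -18 and p(2) = 7 have opposite signs, so a root lies in (1, 2); Newton's method refines it to λ ≈ 1.741. Dividing out (λ - (1.741)) leaves approximately λ^2 - 0.259λ + 23.5491. For λ^2 - 0.259λ + 23.5491 the discriminant is -94.1295. It is negative, so the remaining roots are the complex-conjugate pair λ ≈ 0.1295 ± 4.851i. Their product equals the constant term, so |λ|^2 ≈ 23.5491 and |λ| ≈ 4.8527.
Thus the eigenvalues (to 4 decimals) are 1.741 (modulus 1.741); 0.1295 ± 4.851i (modulus 4.8527). The spectral radius is the largest modulus: r(A) ≈ 4.8527. (Cross-check: r(A) ≤ ||A||_2 ≈ 7.5167; equality holds whenever A is normal, though it can also hold for some non-normal A.)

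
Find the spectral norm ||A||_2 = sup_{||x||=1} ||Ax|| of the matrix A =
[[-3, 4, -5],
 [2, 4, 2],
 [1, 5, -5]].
||A||_2 ≈ 9.6728 (= sqrt(largest eigenvalue of A^T A))

||A||_2 = sigma_max(A) = sqrt(lambda_max(A^T A)). Form the symmetric matrix M = A^T A =
[[14, 1, 14],
 [1, 57, -37],
 [14, -37, 54]].
Its characteristic polynomial (trace, sum of principal 2x2 minors, determinant of M give the coefficients) is
  p(λ) = det(λ I - M) = λ^3 - 125λ^2 + 3066λ - 11664.
No integer candidate from the rational root theorem (±divisors of 11664) is a root, so the roots are irrational. The cubic discriminant is Δ = 17260380324 > 0, so there are three distinct real roots. p(4) = -1336 and p(5) = 666 have opposite signs, so a root lies in (4, 5); Newton's method refines it to λ ≈ 4.6548. p(26) = 1128 and p(27) = -324 have opposite signs, so a root lies in (26, 27); Newton's method refines it to λ ≈ 26.7822. p(93) = -3294 and p(94) = 2624 have opposite signs, so a root lies in (93, 94); Newton's method refines it to λ ≈ 93.5631. Check (Vieta): the three roots sum to 125, matching tr M = 125.
So the eigenvalues of A^T A are ≈ 4.6548, 26.7822, 93.5631 (all ≥ 0, as they must be for A^T A). The largest is λ_max ≈ 93.5631, hence ||A||_2 = sqrt(λ_max) ≈ 9.6728.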